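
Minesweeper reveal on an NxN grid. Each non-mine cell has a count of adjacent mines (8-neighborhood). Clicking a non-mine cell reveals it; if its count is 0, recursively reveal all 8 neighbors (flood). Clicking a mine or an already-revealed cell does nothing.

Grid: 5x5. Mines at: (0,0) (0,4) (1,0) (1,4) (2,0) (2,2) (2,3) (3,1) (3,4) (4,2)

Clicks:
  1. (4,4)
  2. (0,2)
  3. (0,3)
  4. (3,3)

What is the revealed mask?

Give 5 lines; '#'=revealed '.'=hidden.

Answer: .###.
.###.
.....
...#.
....#

Derivation:
Click 1 (4,4) count=1: revealed 1 new [(4,4)] -> total=1
Click 2 (0,2) count=0: revealed 6 new [(0,1) (0,2) (0,3) (1,1) (1,2) (1,3)] -> total=7
Click 3 (0,3) count=2: revealed 0 new [(none)] -> total=7
Click 4 (3,3) count=4: revealed 1 new [(3,3)] -> total=8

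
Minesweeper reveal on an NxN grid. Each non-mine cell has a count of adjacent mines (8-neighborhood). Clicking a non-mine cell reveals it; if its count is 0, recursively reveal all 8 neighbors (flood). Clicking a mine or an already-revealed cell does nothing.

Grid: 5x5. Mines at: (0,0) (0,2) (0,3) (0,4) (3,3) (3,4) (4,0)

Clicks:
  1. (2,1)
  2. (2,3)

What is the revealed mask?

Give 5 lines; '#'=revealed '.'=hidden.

Click 1 (2,1) count=0: revealed 9 new [(1,0) (1,1) (1,2) (2,0) (2,1) (2,2) (3,0) (3,1) (3,2)] -> total=9
Click 2 (2,3) count=2: revealed 1 new [(2,3)] -> total=10

Answer: .....
###..
####.
###..
.....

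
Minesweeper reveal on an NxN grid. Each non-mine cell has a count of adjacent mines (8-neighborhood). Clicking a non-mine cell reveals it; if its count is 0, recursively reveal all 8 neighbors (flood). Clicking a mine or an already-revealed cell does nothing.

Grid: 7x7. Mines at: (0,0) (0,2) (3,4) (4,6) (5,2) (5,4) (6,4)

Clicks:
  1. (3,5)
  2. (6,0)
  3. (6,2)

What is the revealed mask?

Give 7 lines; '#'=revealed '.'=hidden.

Answer: .......
####...
####...
####.#.
####...
##.....
###....

Derivation:
Click 1 (3,5) count=2: revealed 1 new [(3,5)] -> total=1
Click 2 (6,0) count=0: revealed 20 new [(1,0) (1,1) (1,2) (1,3) (2,0) (2,1) (2,2) (2,3) (3,0) (3,1) (3,2) (3,3) (4,0) (4,1) (4,2) (4,3) (5,0) (5,1) (6,0) (6,1)] -> total=21
Click 3 (6,2) count=1: revealed 1 new [(6,2)] -> total=22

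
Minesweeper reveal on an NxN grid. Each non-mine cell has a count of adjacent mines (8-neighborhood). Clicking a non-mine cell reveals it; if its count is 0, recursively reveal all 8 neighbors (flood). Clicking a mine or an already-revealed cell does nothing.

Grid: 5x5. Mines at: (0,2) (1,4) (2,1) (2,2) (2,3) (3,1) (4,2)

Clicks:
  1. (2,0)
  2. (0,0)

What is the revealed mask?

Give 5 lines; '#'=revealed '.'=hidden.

Answer: ##...
##...
#....
.....
.....

Derivation:
Click 1 (2,0) count=2: revealed 1 new [(2,0)] -> total=1
Click 2 (0,0) count=0: revealed 4 new [(0,0) (0,1) (1,0) (1,1)] -> total=5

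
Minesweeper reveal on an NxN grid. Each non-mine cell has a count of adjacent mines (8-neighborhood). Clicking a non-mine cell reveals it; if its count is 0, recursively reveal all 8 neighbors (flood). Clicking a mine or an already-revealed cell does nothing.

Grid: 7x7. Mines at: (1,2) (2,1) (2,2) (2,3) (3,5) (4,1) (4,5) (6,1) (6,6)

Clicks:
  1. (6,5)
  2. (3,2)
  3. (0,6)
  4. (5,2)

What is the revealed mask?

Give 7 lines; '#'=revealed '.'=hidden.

Click 1 (6,5) count=1: revealed 1 new [(6,5)] -> total=1
Click 2 (3,2) count=4: revealed 1 new [(3,2)] -> total=2
Click 3 (0,6) count=0: revealed 11 new [(0,3) (0,4) (0,5) (0,6) (1,3) (1,4) (1,5) (1,6) (2,4) (2,5) (2,6)] -> total=13
Click 4 (5,2) count=2: revealed 1 new [(5,2)] -> total=14

Answer: ...####
...####
....###
..#....
.......
..#....
.....#.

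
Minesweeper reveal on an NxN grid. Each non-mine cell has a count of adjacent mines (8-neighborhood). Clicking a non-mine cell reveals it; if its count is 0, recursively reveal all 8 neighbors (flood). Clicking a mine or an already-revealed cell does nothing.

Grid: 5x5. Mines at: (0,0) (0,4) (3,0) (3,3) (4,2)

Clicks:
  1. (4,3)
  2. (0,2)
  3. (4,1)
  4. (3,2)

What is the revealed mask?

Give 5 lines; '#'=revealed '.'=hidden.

Click 1 (4,3) count=2: revealed 1 new [(4,3)] -> total=1
Click 2 (0,2) count=0: revealed 9 new [(0,1) (0,2) (0,3) (1,1) (1,2) (1,3) (2,1) (2,2) (2,3)] -> total=10
Click 3 (4,1) count=2: revealed 1 new [(4,1)] -> total=11
Click 4 (3,2) count=2: revealed 1 new [(3,2)] -> total=12

Answer: .###.
.###.
.###.
..#..
.#.#.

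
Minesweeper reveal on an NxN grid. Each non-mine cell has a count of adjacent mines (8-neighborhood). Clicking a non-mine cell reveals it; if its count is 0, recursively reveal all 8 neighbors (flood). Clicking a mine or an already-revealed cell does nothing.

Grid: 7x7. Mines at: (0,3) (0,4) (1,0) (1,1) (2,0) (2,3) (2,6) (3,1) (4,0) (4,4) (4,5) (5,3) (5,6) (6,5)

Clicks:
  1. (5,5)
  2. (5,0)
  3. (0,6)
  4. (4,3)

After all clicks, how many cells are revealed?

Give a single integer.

Click 1 (5,5) count=4: revealed 1 new [(5,5)] -> total=1
Click 2 (5,0) count=1: revealed 1 new [(5,0)] -> total=2
Click 3 (0,6) count=0: revealed 4 new [(0,5) (0,6) (1,5) (1,6)] -> total=6
Click 4 (4,3) count=2: revealed 1 new [(4,3)] -> total=7

Answer: 7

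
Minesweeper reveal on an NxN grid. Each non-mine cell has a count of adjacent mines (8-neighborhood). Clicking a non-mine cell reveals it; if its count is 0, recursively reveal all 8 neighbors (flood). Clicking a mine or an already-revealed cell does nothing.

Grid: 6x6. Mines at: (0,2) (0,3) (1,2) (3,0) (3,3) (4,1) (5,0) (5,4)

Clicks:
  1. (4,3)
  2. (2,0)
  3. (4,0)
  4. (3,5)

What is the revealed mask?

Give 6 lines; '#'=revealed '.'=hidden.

Answer: ....##
....##
#...##
....##
#..###
......

Derivation:
Click 1 (4,3) count=2: revealed 1 new [(4,3)] -> total=1
Click 2 (2,0) count=1: revealed 1 new [(2,0)] -> total=2
Click 3 (4,0) count=3: revealed 1 new [(4,0)] -> total=3
Click 4 (3,5) count=0: revealed 10 new [(0,4) (0,5) (1,4) (1,5) (2,4) (2,5) (3,4) (3,5) (4,4) (4,5)] -> total=13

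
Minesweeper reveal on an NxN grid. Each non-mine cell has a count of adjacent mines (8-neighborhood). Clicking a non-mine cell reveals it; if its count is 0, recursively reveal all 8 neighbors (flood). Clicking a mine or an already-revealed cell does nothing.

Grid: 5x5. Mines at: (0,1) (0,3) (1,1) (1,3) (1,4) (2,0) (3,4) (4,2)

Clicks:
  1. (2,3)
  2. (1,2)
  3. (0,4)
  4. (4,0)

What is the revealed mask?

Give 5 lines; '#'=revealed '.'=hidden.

Answer: ....#
..#..
...#.
##...
##...

Derivation:
Click 1 (2,3) count=3: revealed 1 new [(2,3)] -> total=1
Click 2 (1,2) count=4: revealed 1 new [(1,2)] -> total=2
Click 3 (0,4) count=3: revealed 1 new [(0,4)] -> total=3
Click 4 (4,0) count=0: revealed 4 new [(3,0) (3,1) (4,0) (4,1)] -> total=7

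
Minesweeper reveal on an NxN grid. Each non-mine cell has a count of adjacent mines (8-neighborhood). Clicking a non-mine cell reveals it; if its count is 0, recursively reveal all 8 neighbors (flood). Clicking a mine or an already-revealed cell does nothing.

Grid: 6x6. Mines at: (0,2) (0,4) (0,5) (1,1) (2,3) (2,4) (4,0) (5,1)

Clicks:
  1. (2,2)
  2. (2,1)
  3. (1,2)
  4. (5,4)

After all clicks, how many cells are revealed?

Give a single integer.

Answer: 15

Derivation:
Click 1 (2,2) count=2: revealed 1 new [(2,2)] -> total=1
Click 2 (2,1) count=1: revealed 1 new [(2,1)] -> total=2
Click 3 (1,2) count=3: revealed 1 new [(1,2)] -> total=3
Click 4 (5,4) count=0: revealed 12 new [(3,2) (3,3) (3,4) (3,5) (4,2) (4,3) (4,4) (4,5) (5,2) (5,3) (5,4) (5,5)] -> total=15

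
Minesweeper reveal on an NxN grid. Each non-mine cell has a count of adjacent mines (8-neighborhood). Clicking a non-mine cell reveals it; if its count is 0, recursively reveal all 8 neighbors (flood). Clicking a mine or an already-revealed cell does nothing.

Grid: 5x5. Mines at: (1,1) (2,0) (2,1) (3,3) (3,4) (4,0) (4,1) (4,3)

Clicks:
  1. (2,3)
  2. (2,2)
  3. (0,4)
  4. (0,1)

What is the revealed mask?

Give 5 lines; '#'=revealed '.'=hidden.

Answer: .####
..###
..###
.....
.....

Derivation:
Click 1 (2,3) count=2: revealed 1 new [(2,3)] -> total=1
Click 2 (2,2) count=3: revealed 1 new [(2,2)] -> total=2
Click 3 (0,4) count=0: revealed 7 new [(0,2) (0,3) (0,4) (1,2) (1,3) (1,4) (2,4)] -> total=9
Click 4 (0,1) count=1: revealed 1 new [(0,1)] -> total=10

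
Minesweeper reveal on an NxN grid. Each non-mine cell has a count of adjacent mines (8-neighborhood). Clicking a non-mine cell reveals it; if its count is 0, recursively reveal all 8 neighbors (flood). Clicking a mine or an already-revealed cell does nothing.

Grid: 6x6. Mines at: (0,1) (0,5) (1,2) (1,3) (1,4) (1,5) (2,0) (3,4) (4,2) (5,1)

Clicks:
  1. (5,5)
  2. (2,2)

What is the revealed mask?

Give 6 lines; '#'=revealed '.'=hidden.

Answer: ......
......
..#...
......
...###
...###

Derivation:
Click 1 (5,5) count=0: revealed 6 new [(4,3) (4,4) (4,5) (5,3) (5,4) (5,5)] -> total=6
Click 2 (2,2) count=2: revealed 1 new [(2,2)] -> total=7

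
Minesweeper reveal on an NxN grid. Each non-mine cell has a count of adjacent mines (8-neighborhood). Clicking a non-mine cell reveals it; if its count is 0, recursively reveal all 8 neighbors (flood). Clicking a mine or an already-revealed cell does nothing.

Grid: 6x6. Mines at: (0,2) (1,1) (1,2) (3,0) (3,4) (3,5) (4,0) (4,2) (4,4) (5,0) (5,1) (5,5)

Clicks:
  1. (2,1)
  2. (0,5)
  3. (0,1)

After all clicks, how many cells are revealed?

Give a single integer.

Answer: 11

Derivation:
Click 1 (2,1) count=3: revealed 1 new [(2,1)] -> total=1
Click 2 (0,5) count=0: revealed 9 new [(0,3) (0,4) (0,5) (1,3) (1,4) (1,5) (2,3) (2,4) (2,5)] -> total=10
Click 3 (0,1) count=3: revealed 1 new [(0,1)] -> total=11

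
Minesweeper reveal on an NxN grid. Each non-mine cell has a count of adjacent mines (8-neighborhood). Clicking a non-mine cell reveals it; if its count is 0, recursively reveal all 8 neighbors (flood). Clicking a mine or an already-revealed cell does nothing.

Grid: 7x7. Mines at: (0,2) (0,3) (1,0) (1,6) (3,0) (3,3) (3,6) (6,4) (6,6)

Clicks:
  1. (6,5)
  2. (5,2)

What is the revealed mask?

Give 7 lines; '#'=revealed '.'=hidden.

Click 1 (6,5) count=2: revealed 1 new [(6,5)] -> total=1
Click 2 (5,2) count=0: revealed 12 new [(4,0) (4,1) (4,2) (4,3) (5,0) (5,1) (5,2) (5,3) (6,0) (6,1) (6,2) (6,3)] -> total=13

Answer: .......
.......
.......
.......
####...
####...
####.#.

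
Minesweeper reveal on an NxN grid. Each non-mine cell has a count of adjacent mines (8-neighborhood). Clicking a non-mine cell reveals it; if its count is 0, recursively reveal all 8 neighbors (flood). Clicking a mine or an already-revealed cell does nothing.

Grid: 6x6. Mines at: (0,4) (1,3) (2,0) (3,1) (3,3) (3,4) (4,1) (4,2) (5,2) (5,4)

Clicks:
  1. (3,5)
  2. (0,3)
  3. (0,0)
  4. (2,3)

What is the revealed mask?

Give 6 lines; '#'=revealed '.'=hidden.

Click 1 (3,5) count=1: revealed 1 new [(3,5)] -> total=1
Click 2 (0,3) count=2: revealed 1 new [(0,3)] -> total=2
Click 3 (0,0) count=0: revealed 6 new [(0,0) (0,1) (0,2) (1,0) (1,1) (1,2)] -> total=8
Click 4 (2,3) count=3: revealed 1 new [(2,3)] -> total=9

Answer: ####..
###...
...#..
.....#
......
......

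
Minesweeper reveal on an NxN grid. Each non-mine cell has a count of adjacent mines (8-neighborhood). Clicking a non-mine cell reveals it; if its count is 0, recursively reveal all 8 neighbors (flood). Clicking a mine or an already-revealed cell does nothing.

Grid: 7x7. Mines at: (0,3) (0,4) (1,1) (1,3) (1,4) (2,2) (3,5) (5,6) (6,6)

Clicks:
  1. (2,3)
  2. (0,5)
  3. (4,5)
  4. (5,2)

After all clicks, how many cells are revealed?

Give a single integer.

Answer: 27

Derivation:
Click 1 (2,3) count=3: revealed 1 new [(2,3)] -> total=1
Click 2 (0,5) count=2: revealed 1 new [(0,5)] -> total=2
Click 3 (4,5) count=2: revealed 1 new [(4,5)] -> total=3
Click 4 (5,2) count=0: revealed 24 new [(2,0) (2,1) (3,0) (3,1) (3,2) (3,3) (3,4) (4,0) (4,1) (4,2) (4,3) (4,4) (5,0) (5,1) (5,2) (5,3) (5,4) (5,5) (6,0) (6,1) (6,2) (6,3) (6,4) (6,5)] -> total=27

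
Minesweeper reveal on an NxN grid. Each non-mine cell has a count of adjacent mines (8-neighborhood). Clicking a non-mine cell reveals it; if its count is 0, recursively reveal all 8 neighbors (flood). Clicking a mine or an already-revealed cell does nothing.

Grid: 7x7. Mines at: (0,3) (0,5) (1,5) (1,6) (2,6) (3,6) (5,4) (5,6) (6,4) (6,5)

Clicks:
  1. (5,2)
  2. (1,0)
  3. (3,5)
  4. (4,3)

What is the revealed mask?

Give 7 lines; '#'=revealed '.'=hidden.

Click 1 (5,2) count=0: revealed 34 new [(0,0) (0,1) (0,2) (1,0) (1,1) (1,2) (1,3) (1,4) (2,0) (2,1) (2,2) (2,3) (2,4) (2,5) (3,0) (3,1) (3,2) (3,3) (3,4) (3,5) (4,0) (4,1) (4,2) (4,3) (4,4) (4,5) (5,0) (5,1) (5,2) (5,3) (6,0) (6,1) (6,2) (6,3)] -> total=34
Click 2 (1,0) count=0: revealed 0 new [(none)] -> total=34
Click 3 (3,5) count=2: revealed 0 new [(none)] -> total=34
Click 4 (4,3) count=1: revealed 0 new [(none)] -> total=34

Answer: ###....
#####..
######.
######.
######.
####...
####...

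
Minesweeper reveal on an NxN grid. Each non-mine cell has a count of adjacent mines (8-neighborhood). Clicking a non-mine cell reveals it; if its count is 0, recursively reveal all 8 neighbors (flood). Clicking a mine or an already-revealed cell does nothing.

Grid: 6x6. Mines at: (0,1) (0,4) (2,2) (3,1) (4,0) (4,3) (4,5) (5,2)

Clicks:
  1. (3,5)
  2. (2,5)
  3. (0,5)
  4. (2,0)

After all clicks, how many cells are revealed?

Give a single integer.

Click 1 (3,5) count=1: revealed 1 new [(3,5)] -> total=1
Click 2 (2,5) count=0: revealed 8 new [(1,3) (1,4) (1,5) (2,3) (2,4) (2,5) (3,3) (3,4)] -> total=9
Click 3 (0,5) count=1: revealed 1 new [(0,5)] -> total=10
Click 4 (2,0) count=1: revealed 1 new [(2,0)] -> total=11

Answer: 11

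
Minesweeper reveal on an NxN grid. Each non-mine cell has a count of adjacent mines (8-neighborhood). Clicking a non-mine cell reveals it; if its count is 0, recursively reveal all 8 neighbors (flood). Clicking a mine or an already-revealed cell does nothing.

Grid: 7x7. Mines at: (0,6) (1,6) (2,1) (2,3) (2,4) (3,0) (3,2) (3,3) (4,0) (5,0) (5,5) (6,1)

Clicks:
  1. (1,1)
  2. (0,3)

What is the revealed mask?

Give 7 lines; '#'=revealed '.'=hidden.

Answer: ######.
######.
.......
.......
.......
.......
.......

Derivation:
Click 1 (1,1) count=1: revealed 1 new [(1,1)] -> total=1
Click 2 (0,3) count=0: revealed 11 new [(0,0) (0,1) (0,2) (0,3) (0,4) (0,5) (1,0) (1,2) (1,3) (1,4) (1,5)] -> total=12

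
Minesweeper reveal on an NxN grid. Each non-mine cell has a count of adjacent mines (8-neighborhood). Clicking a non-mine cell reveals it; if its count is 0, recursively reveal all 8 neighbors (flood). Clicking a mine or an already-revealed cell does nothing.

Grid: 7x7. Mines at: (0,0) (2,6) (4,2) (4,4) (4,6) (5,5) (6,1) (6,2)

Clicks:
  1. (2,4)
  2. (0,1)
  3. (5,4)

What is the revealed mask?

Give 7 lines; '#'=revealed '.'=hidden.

Click 1 (2,4) count=0: revealed 29 new [(0,1) (0,2) (0,3) (0,4) (0,5) (0,6) (1,0) (1,1) (1,2) (1,3) (1,4) (1,5) (1,6) (2,0) (2,1) (2,2) (2,3) (2,4) (2,5) (3,0) (3,1) (3,2) (3,3) (3,4) (3,5) (4,0) (4,1) (5,0) (5,1)] -> total=29
Click 2 (0,1) count=1: revealed 0 new [(none)] -> total=29
Click 3 (5,4) count=2: revealed 1 new [(5,4)] -> total=30

Answer: .######
#######
######.
######.
##.....
##..#..
.......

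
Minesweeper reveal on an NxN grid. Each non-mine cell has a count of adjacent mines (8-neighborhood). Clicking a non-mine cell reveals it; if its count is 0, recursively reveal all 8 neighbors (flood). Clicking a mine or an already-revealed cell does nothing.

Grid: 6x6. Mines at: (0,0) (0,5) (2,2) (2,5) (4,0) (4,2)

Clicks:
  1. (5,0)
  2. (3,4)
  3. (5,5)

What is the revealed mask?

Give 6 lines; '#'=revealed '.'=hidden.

Click 1 (5,0) count=1: revealed 1 new [(5,0)] -> total=1
Click 2 (3,4) count=1: revealed 1 new [(3,4)] -> total=2
Click 3 (5,5) count=0: revealed 8 new [(3,3) (3,5) (4,3) (4,4) (4,5) (5,3) (5,4) (5,5)] -> total=10

Answer: ......
......
......
...###
...###
#..###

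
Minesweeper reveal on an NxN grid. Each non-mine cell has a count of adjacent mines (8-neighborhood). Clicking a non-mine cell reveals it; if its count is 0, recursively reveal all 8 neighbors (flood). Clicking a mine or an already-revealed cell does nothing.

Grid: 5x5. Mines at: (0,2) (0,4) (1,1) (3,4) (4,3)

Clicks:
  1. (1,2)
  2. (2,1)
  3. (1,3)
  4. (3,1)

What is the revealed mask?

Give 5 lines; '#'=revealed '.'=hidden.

Answer: .....
..##.
###..
###..
###..

Derivation:
Click 1 (1,2) count=2: revealed 1 new [(1,2)] -> total=1
Click 2 (2,1) count=1: revealed 1 new [(2,1)] -> total=2
Click 3 (1,3) count=2: revealed 1 new [(1,3)] -> total=3
Click 4 (3,1) count=0: revealed 8 new [(2,0) (2,2) (3,0) (3,1) (3,2) (4,0) (4,1) (4,2)] -> total=11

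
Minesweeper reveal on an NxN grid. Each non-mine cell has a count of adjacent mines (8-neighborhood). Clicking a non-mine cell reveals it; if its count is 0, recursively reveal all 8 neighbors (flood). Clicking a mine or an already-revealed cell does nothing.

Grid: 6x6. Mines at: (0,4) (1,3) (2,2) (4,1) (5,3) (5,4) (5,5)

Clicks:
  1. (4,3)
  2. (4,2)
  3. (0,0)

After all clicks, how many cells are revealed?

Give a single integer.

Answer: 12

Derivation:
Click 1 (4,3) count=2: revealed 1 new [(4,3)] -> total=1
Click 2 (4,2) count=2: revealed 1 new [(4,2)] -> total=2
Click 3 (0,0) count=0: revealed 10 new [(0,0) (0,1) (0,2) (1,0) (1,1) (1,2) (2,0) (2,1) (3,0) (3,1)] -> total=12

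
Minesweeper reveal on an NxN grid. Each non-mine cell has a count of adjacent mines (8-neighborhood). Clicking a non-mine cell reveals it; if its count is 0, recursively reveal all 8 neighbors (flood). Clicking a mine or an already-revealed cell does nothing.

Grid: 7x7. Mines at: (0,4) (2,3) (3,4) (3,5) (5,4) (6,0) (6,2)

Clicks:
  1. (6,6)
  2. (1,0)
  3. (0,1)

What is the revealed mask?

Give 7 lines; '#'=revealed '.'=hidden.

Click 1 (6,6) count=0: revealed 6 new [(4,5) (4,6) (5,5) (5,6) (6,5) (6,6)] -> total=6
Click 2 (1,0) count=0: revealed 23 new [(0,0) (0,1) (0,2) (0,3) (1,0) (1,1) (1,2) (1,3) (2,0) (2,1) (2,2) (3,0) (3,1) (3,2) (3,3) (4,0) (4,1) (4,2) (4,3) (5,0) (5,1) (5,2) (5,3)] -> total=29
Click 3 (0,1) count=0: revealed 0 new [(none)] -> total=29

Answer: ####...
####...
###....
####...
####.##
####.##
.....##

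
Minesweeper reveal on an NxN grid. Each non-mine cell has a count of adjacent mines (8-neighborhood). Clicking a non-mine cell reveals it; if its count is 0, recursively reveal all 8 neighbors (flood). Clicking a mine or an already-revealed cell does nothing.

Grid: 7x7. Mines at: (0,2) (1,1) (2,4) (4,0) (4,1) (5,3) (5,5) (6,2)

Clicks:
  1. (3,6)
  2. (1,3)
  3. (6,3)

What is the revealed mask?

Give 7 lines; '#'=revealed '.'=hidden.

Click 1 (3,6) count=0: revealed 14 new [(0,3) (0,4) (0,5) (0,6) (1,3) (1,4) (1,5) (1,6) (2,5) (2,6) (3,5) (3,6) (4,5) (4,6)] -> total=14
Click 2 (1,3) count=2: revealed 0 new [(none)] -> total=14
Click 3 (6,3) count=2: revealed 1 new [(6,3)] -> total=15

Answer: ...####
...####
.....##
.....##
.....##
.......
...#...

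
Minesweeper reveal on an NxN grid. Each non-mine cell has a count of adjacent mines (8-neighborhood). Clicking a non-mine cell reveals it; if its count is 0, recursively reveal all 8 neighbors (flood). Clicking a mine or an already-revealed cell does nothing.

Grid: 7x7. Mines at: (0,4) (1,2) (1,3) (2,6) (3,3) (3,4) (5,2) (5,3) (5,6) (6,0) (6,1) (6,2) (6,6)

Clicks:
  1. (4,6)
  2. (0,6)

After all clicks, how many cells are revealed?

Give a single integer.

Click 1 (4,6) count=1: revealed 1 new [(4,6)] -> total=1
Click 2 (0,6) count=0: revealed 4 new [(0,5) (0,6) (1,5) (1,6)] -> total=5

Answer: 5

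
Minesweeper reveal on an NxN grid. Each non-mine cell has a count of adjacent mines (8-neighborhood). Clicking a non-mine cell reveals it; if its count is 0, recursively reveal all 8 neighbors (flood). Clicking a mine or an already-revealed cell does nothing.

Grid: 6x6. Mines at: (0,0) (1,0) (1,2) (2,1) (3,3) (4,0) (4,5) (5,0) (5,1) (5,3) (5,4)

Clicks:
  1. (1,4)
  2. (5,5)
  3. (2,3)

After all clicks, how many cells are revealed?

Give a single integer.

Answer: 12

Derivation:
Click 1 (1,4) count=0: revealed 11 new [(0,3) (0,4) (0,5) (1,3) (1,4) (1,5) (2,3) (2,4) (2,5) (3,4) (3,5)] -> total=11
Click 2 (5,5) count=2: revealed 1 new [(5,5)] -> total=12
Click 3 (2,3) count=2: revealed 0 new [(none)] -> total=12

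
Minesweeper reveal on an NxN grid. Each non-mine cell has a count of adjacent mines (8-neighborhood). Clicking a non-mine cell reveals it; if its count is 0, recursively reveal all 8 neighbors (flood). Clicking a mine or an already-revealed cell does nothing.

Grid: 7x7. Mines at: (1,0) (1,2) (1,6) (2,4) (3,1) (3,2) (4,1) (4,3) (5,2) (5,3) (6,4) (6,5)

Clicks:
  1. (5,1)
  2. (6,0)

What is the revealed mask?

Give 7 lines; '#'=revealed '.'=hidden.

Click 1 (5,1) count=2: revealed 1 new [(5,1)] -> total=1
Click 2 (6,0) count=0: revealed 3 new [(5,0) (6,0) (6,1)] -> total=4

Answer: .......
.......
.......
.......
.......
##.....
##.....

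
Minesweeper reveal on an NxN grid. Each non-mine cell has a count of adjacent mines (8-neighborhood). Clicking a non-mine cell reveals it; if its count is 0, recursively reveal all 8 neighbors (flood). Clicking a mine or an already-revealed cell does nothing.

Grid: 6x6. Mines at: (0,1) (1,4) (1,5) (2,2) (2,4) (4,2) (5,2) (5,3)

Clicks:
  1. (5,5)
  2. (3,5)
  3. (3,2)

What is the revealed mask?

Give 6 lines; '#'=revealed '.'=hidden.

Click 1 (5,5) count=0: revealed 6 new [(3,4) (3,5) (4,4) (4,5) (5,4) (5,5)] -> total=6
Click 2 (3,5) count=1: revealed 0 new [(none)] -> total=6
Click 3 (3,2) count=2: revealed 1 new [(3,2)] -> total=7

Answer: ......
......
......
..#.##
....##
....##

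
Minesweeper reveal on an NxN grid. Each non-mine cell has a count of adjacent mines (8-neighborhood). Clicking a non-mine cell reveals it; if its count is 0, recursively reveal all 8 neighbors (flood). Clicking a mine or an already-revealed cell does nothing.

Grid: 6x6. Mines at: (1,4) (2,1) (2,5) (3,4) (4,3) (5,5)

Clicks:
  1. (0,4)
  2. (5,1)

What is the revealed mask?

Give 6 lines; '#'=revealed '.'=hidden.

Click 1 (0,4) count=1: revealed 1 new [(0,4)] -> total=1
Click 2 (5,1) count=0: revealed 9 new [(3,0) (3,1) (3,2) (4,0) (4,1) (4,2) (5,0) (5,1) (5,2)] -> total=10

Answer: ....#.
......
......
###...
###...
###...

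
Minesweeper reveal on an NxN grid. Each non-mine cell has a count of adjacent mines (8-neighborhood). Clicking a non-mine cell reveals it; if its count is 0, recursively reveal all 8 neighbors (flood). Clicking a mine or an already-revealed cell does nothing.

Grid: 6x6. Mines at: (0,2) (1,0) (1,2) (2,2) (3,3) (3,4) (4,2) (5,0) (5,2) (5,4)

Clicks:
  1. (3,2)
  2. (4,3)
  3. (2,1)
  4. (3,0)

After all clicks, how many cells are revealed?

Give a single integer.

Answer: 8

Derivation:
Click 1 (3,2) count=3: revealed 1 new [(3,2)] -> total=1
Click 2 (4,3) count=5: revealed 1 new [(4,3)] -> total=2
Click 3 (2,1) count=3: revealed 1 new [(2,1)] -> total=3
Click 4 (3,0) count=0: revealed 5 new [(2,0) (3,0) (3,1) (4,0) (4,1)] -> total=8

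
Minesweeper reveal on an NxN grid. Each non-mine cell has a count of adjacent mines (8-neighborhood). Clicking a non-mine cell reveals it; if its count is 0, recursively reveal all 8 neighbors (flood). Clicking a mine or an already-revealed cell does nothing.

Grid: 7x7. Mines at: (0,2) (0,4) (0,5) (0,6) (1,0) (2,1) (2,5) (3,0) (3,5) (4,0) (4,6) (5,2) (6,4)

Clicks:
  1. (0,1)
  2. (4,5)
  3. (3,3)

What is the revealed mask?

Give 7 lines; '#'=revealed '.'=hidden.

Answer: .#.....
..###..
..###..
..###..
..####.
.......
.......

Derivation:
Click 1 (0,1) count=2: revealed 1 new [(0,1)] -> total=1
Click 2 (4,5) count=2: revealed 1 new [(4,5)] -> total=2
Click 3 (3,3) count=0: revealed 12 new [(1,2) (1,3) (1,4) (2,2) (2,3) (2,4) (3,2) (3,3) (3,4) (4,2) (4,3) (4,4)] -> total=14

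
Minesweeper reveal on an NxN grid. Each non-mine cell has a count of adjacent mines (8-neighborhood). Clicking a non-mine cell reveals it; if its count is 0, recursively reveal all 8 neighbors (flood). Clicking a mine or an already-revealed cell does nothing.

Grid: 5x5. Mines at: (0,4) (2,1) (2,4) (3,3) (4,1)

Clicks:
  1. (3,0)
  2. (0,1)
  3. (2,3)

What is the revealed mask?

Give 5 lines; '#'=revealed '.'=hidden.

Answer: ####.
####.
...#.
#....
.....

Derivation:
Click 1 (3,0) count=2: revealed 1 new [(3,0)] -> total=1
Click 2 (0,1) count=0: revealed 8 new [(0,0) (0,1) (0,2) (0,3) (1,0) (1,1) (1,2) (1,3)] -> total=9
Click 3 (2,3) count=2: revealed 1 new [(2,3)] -> total=10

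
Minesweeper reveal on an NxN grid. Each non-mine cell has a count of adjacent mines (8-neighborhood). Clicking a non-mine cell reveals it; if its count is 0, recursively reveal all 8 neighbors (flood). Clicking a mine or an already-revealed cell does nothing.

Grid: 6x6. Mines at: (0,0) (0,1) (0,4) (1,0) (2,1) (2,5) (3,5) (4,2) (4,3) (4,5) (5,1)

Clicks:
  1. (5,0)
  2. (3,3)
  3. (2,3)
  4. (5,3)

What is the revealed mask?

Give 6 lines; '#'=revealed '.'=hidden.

Click 1 (5,0) count=1: revealed 1 new [(5,0)] -> total=1
Click 2 (3,3) count=2: revealed 1 new [(3,3)] -> total=2
Click 3 (2,3) count=0: revealed 8 new [(1,2) (1,3) (1,4) (2,2) (2,3) (2,4) (3,2) (3,4)] -> total=10
Click 4 (5,3) count=2: revealed 1 new [(5,3)] -> total=11

Answer: ......
..###.
..###.
..###.
......
#..#..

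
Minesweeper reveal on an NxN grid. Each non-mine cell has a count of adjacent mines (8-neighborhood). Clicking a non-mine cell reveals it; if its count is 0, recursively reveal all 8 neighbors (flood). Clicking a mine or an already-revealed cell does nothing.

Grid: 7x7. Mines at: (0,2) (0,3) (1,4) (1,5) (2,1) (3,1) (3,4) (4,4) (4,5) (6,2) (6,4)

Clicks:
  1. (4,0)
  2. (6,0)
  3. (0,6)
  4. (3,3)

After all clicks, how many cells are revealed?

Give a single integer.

Answer: 8

Derivation:
Click 1 (4,0) count=1: revealed 1 new [(4,0)] -> total=1
Click 2 (6,0) count=0: revealed 5 new [(4,1) (5,0) (5,1) (6,0) (6,1)] -> total=6
Click 3 (0,6) count=1: revealed 1 new [(0,6)] -> total=7
Click 4 (3,3) count=2: revealed 1 new [(3,3)] -> total=8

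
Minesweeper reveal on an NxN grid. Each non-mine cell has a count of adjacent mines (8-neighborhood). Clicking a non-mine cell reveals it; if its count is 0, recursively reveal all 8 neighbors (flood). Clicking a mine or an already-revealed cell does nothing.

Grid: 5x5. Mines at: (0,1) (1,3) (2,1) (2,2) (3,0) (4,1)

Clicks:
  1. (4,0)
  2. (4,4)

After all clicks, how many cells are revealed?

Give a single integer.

Answer: 9

Derivation:
Click 1 (4,0) count=2: revealed 1 new [(4,0)] -> total=1
Click 2 (4,4) count=0: revealed 8 new [(2,3) (2,4) (3,2) (3,3) (3,4) (4,2) (4,3) (4,4)] -> total=9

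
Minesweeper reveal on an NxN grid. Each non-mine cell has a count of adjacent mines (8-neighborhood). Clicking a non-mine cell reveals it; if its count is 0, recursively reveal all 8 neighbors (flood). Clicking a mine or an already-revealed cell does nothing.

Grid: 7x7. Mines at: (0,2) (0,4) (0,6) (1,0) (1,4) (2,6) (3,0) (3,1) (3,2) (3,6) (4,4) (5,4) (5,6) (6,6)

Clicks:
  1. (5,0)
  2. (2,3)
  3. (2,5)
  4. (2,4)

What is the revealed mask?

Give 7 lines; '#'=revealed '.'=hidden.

Click 1 (5,0) count=0: revealed 12 new [(4,0) (4,1) (4,2) (4,3) (5,0) (5,1) (5,2) (5,3) (6,0) (6,1) (6,2) (6,3)] -> total=12
Click 2 (2,3) count=2: revealed 1 new [(2,3)] -> total=13
Click 3 (2,5) count=3: revealed 1 new [(2,5)] -> total=14
Click 4 (2,4) count=1: revealed 1 new [(2,4)] -> total=15

Answer: .......
.......
...###.
.......
####...
####...
####...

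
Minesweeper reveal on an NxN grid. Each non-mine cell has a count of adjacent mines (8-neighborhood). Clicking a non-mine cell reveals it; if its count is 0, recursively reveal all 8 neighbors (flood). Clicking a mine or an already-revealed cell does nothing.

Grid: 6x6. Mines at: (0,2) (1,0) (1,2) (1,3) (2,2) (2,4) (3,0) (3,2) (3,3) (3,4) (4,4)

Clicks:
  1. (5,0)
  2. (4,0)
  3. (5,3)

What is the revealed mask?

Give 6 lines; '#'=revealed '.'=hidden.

Answer: ......
......
......
......
####..
####..

Derivation:
Click 1 (5,0) count=0: revealed 8 new [(4,0) (4,1) (4,2) (4,3) (5,0) (5,1) (5,2) (5,3)] -> total=8
Click 2 (4,0) count=1: revealed 0 new [(none)] -> total=8
Click 3 (5,3) count=1: revealed 0 new [(none)] -> total=8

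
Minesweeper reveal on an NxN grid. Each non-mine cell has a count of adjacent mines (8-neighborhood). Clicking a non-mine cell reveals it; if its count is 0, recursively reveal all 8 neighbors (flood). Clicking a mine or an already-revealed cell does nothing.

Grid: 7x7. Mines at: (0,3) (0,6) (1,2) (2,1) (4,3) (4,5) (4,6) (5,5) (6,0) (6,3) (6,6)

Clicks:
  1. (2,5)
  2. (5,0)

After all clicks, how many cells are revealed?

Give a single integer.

Answer: 13

Derivation:
Click 1 (2,5) count=0: revealed 12 new [(1,3) (1,4) (1,5) (1,6) (2,3) (2,4) (2,5) (2,6) (3,3) (3,4) (3,5) (3,6)] -> total=12
Click 2 (5,0) count=1: revealed 1 new [(5,0)] -> total=13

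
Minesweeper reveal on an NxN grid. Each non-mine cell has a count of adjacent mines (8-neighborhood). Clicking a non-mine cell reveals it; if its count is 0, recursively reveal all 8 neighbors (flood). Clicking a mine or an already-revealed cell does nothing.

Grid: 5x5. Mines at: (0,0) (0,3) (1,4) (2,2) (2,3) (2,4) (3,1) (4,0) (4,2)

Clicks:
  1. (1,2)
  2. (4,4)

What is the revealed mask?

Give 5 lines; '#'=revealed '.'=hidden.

Click 1 (1,2) count=3: revealed 1 new [(1,2)] -> total=1
Click 2 (4,4) count=0: revealed 4 new [(3,3) (3,4) (4,3) (4,4)] -> total=5

Answer: .....
..#..
.....
...##
...##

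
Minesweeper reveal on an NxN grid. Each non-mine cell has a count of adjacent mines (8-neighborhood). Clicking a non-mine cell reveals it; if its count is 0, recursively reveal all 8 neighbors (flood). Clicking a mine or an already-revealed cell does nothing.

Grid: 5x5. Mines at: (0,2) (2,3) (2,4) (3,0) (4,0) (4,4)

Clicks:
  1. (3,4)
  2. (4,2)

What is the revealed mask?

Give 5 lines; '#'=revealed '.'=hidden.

Click 1 (3,4) count=3: revealed 1 new [(3,4)] -> total=1
Click 2 (4,2) count=0: revealed 6 new [(3,1) (3,2) (3,3) (4,1) (4,2) (4,3)] -> total=7

Answer: .....
.....
.....
.####
.###.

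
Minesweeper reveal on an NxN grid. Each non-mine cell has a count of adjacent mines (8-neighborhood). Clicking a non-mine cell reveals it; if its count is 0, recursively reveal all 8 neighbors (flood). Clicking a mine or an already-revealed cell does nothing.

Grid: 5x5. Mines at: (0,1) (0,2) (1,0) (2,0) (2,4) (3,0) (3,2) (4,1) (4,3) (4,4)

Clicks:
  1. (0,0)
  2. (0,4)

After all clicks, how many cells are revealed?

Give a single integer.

Answer: 5

Derivation:
Click 1 (0,0) count=2: revealed 1 new [(0,0)] -> total=1
Click 2 (0,4) count=0: revealed 4 new [(0,3) (0,4) (1,3) (1,4)] -> total=5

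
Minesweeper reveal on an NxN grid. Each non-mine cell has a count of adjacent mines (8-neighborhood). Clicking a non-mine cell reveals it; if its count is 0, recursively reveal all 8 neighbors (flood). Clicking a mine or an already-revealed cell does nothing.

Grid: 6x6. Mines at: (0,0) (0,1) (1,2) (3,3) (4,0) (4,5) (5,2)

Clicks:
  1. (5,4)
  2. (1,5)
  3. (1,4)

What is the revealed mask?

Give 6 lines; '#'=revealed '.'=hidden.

Click 1 (5,4) count=1: revealed 1 new [(5,4)] -> total=1
Click 2 (1,5) count=0: revealed 11 new [(0,3) (0,4) (0,5) (1,3) (1,4) (1,5) (2,3) (2,4) (2,5) (3,4) (3,5)] -> total=12
Click 3 (1,4) count=0: revealed 0 new [(none)] -> total=12

Answer: ...###
...###
...###
....##
......
....#.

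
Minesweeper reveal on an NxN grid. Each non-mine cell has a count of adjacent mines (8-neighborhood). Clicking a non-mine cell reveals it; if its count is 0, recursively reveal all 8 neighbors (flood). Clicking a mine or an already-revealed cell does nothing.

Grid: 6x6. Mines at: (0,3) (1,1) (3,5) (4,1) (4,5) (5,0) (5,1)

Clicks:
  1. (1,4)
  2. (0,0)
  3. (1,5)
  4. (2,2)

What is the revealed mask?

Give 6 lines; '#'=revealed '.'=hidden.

Answer: #...##
....##
..#.##
......
......
......

Derivation:
Click 1 (1,4) count=1: revealed 1 new [(1,4)] -> total=1
Click 2 (0,0) count=1: revealed 1 new [(0,0)] -> total=2
Click 3 (1,5) count=0: revealed 5 new [(0,4) (0,5) (1,5) (2,4) (2,5)] -> total=7
Click 4 (2,2) count=1: revealed 1 new [(2,2)] -> total=8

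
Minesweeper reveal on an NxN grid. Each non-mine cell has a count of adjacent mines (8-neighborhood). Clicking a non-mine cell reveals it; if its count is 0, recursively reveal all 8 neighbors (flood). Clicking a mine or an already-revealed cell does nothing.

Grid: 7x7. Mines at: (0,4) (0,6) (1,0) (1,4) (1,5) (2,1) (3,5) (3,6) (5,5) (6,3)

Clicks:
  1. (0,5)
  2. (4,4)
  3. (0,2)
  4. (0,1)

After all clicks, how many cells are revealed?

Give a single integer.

Click 1 (0,5) count=4: revealed 1 new [(0,5)] -> total=1
Click 2 (4,4) count=2: revealed 1 new [(4,4)] -> total=2
Click 3 (0,2) count=0: revealed 6 new [(0,1) (0,2) (0,3) (1,1) (1,2) (1,3)] -> total=8
Click 4 (0,1) count=1: revealed 0 new [(none)] -> total=8

Answer: 8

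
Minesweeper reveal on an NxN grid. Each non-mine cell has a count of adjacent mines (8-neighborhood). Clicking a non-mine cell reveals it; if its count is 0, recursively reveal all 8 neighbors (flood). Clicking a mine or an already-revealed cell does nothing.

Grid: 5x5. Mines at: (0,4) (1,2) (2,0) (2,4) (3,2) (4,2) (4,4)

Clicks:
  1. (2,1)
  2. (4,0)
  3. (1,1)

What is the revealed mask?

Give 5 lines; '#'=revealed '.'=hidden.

Click 1 (2,1) count=3: revealed 1 new [(2,1)] -> total=1
Click 2 (4,0) count=0: revealed 4 new [(3,0) (3,1) (4,0) (4,1)] -> total=5
Click 3 (1,1) count=2: revealed 1 new [(1,1)] -> total=6

Answer: .....
.#...
.#...
##...
##...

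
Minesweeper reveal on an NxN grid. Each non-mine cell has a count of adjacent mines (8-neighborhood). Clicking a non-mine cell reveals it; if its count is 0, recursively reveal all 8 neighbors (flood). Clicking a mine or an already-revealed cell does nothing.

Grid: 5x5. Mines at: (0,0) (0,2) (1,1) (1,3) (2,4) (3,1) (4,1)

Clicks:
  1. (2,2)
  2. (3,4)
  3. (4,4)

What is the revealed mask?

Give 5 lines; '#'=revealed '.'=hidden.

Click 1 (2,2) count=3: revealed 1 new [(2,2)] -> total=1
Click 2 (3,4) count=1: revealed 1 new [(3,4)] -> total=2
Click 3 (4,4) count=0: revealed 5 new [(3,2) (3,3) (4,2) (4,3) (4,4)] -> total=7

Answer: .....
.....
..#..
..###
..###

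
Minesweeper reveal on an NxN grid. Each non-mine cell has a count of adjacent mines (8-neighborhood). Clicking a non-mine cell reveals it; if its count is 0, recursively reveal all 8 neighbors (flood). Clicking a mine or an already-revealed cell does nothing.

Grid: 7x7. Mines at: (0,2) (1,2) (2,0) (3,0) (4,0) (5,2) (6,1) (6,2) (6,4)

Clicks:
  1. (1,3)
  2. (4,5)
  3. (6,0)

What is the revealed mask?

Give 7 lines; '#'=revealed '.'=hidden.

Click 1 (1,3) count=2: revealed 1 new [(1,3)] -> total=1
Click 2 (4,5) count=0: revealed 31 new [(0,3) (0,4) (0,5) (0,6) (1,4) (1,5) (1,6) (2,1) (2,2) (2,3) (2,4) (2,5) (2,6) (3,1) (3,2) (3,3) (3,4) (3,5) (3,6) (4,1) (4,2) (4,3) (4,4) (4,5) (4,6) (5,3) (5,4) (5,5) (5,6) (6,5) (6,6)] -> total=32
Click 3 (6,0) count=1: revealed 1 new [(6,0)] -> total=33

Answer: ...####
...####
.######
.######
.######
...####
#....##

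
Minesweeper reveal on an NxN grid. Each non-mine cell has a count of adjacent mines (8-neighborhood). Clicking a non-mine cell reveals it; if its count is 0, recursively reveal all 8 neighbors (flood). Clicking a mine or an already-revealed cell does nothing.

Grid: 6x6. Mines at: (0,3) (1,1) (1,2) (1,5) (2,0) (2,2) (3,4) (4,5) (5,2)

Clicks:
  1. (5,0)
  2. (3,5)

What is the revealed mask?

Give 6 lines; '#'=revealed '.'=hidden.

Click 1 (5,0) count=0: revealed 6 new [(3,0) (3,1) (4,0) (4,1) (5,0) (5,1)] -> total=6
Click 2 (3,5) count=2: revealed 1 new [(3,5)] -> total=7

Answer: ......
......
......
##...#
##....
##....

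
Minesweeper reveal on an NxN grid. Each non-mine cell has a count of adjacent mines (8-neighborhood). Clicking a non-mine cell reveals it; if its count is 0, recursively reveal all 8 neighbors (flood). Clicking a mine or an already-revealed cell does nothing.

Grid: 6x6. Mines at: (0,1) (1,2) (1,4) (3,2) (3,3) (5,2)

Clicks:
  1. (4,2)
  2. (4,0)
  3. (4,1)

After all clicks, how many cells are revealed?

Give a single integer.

Answer: 11

Derivation:
Click 1 (4,2) count=3: revealed 1 new [(4,2)] -> total=1
Click 2 (4,0) count=0: revealed 10 new [(1,0) (1,1) (2,0) (2,1) (3,0) (3,1) (4,0) (4,1) (5,0) (5,1)] -> total=11
Click 3 (4,1) count=2: revealed 0 new [(none)] -> total=11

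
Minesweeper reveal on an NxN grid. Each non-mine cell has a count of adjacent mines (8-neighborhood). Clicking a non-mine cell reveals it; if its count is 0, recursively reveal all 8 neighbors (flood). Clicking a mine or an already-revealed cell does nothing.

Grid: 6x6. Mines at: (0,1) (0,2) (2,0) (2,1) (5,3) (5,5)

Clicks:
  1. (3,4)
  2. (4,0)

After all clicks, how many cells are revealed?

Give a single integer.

Click 1 (3,4) count=0: revealed 19 new [(0,3) (0,4) (0,5) (1,2) (1,3) (1,4) (1,5) (2,2) (2,3) (2,4) (2,5) (3,2) (3,3) (3,4) (3,5) (4,2) (4,3) (4,4) (4,5)] -> total=19
Click 2 (4,0) count=0: revealed 7 new [(3,0) (3,1) (4,0) (4,1) (5,0) (5,1) (5,2)] -> total=26

Answer: 26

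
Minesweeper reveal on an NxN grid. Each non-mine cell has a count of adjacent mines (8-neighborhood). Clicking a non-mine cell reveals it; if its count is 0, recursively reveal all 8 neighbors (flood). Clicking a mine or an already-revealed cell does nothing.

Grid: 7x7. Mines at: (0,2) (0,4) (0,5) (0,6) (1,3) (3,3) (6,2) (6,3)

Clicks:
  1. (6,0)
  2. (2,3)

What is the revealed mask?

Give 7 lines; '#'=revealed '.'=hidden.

Answer: ##.....
###....
####...
###....
###....
###....
##.....

Derivation:
Click 1 (6,0) count=0: revealed 19 new [(0,0) (0,1) (1,0) (1,1) (1,2) (2,0) (2,1) (2,2) (3,0) (3,1) (3,2) (4,0) (4,1) (4,2) (5,0) (5,1) (5,2) (6,0) (6,1)] -> total=19
Click 2 (2,3) count=2: revealed 1 new [(2,3)] -> total=20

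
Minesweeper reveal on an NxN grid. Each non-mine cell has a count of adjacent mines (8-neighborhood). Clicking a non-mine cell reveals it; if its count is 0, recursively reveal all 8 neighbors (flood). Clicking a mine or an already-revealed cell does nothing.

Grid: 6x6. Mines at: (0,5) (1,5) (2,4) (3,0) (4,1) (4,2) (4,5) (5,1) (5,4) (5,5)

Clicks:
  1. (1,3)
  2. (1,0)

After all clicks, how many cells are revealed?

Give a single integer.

Click 1 (1,3) count=1: revealed 1 new [(1,3)] -> total=1
Click 2 (1,0) count=0: revealed 16 new [(0,0) (0,1) (0,2) (0,3) (0,4) (1,0) (1,1) (1,2) (1,4) (2,0) (2,1) (2,2) (2,3) (3,1) (3,2) (3,3)] -> total=17

Answer: 17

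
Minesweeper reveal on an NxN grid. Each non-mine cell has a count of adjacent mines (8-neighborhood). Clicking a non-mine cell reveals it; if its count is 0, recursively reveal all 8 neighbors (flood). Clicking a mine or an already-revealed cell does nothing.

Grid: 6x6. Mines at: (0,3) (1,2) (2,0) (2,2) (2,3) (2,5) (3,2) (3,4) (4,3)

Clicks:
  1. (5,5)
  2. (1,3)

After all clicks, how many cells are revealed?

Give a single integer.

Answer: 5

Derivation:
Click 1 (5,5) count=0: revealed 4 new [(4,4) (4,5) (5,4) (5,5)] -> total=4
Click 2 (1,3) count=4: revealed 1 new [(1,3)] -> total=5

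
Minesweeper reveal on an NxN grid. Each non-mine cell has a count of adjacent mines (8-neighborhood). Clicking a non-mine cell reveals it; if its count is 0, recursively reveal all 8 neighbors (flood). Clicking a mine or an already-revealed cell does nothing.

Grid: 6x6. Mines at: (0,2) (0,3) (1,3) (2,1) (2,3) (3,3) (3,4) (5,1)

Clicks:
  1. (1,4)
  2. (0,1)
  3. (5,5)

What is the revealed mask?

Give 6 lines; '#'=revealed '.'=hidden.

Click 1 (1,4) count=3: revealed 1 new [(1,4)] -> total=1
Click 2 (0,1) count=1: revealed 1 new [(0,1)] -> total=2
Click 3 (5,5) count=0: revealed 8 new [(4,2) (4,3) (4,4) (4,5) (5,2) (5,3) (5,4) (5,5)] -> total=10

Answer: .#....
....#.
......
......
..####
..####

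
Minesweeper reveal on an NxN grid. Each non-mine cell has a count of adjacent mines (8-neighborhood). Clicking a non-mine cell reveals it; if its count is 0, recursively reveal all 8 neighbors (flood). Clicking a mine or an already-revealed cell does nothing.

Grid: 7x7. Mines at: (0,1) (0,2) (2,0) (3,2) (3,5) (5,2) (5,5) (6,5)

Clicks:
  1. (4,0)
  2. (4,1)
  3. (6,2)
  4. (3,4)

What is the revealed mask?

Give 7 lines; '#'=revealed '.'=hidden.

Answer: .......
.......
.......
##..#..
##.....
##.....
###....

Derivation:
Click 1 (4,0) count=0: revealed 8 new [(3,0) (3,1) (4,0) (4,1) (5,0) (5,1) (6,0) (6,1)] -> total=8
Click 2 (4,1) count=2: revealed 0 new [(none)] -> total=8
Click 3 (6,2) count=1: revealed 1 new [(6,2)] -> total=9
Click 4 (3,4) count=1: revealed 1 new [(3,4)] -> total=10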